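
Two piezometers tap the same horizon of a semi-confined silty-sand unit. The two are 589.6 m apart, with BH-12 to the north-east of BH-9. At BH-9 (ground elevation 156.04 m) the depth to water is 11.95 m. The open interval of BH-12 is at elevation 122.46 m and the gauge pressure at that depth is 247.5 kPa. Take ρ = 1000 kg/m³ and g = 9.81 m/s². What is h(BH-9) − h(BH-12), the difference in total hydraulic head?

Total head at BH-9: h = 156.04 − 11.95 = 144.09 m.
Pressure head at BH-12: ψ = P/(ρg) = 247.5×1000 / (1000 × 9.81) = 25.23 m.
Total head at BH-12: h = z + ψ = 122.46 + 25.23 = 147.69 m.
Head difference: h(BH-9) − h(BH-12) = 144.09 − 147.69 = -3.60 m.

Δh ≈ -3.60 m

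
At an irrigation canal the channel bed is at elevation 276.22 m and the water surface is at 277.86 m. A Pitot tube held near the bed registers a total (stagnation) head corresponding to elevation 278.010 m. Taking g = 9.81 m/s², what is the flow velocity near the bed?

v ≈ 1.72 m/s

Near the bed, under hydrostatic conditions, the piezometric head (z + ψ) equals the free-surface elevation, 277.86 m.
Velocity head = total − piezometric = 278.010 − 277.86 = 0.150 m.
v = √(2g·h_v) = √(2 × 9.81 × 0.150) = 1.72 m/s.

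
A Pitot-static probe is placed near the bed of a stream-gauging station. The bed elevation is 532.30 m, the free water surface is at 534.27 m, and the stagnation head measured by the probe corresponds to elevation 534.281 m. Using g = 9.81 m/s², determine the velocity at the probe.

v ≈ 0.465 m/s

Near the bed, under hydrostatic conditions, the piezometric head (z + ψ) equals the free-surface elevation, 534.27 m.
Velocity head = total − piezometric = 534.281 − 534.27 = 0.011 m.
v = √(2g·h_v) = √(2 × 9.81 × 0.011) = 0.465 m/s.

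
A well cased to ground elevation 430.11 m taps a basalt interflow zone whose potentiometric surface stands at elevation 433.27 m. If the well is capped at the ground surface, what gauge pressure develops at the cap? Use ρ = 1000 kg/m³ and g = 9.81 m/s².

Head above the cap: Δh = 433.27 − 430.11 = 3.16 m.
P = ρgΔh = 1000 × 9.81 × 3.16 = 31000 Pa ≈ 31.0 kPa.

P ≈ 31.0 kPa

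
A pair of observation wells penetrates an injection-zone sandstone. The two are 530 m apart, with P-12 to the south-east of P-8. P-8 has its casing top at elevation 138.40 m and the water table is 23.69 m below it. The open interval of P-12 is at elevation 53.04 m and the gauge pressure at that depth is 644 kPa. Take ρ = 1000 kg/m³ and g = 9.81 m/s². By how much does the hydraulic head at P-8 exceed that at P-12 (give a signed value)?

Δh ≈ -3.98 m

Total head at P-8: h = 138.40 − 23.69 = 114.71 m.
Pressure head at P-12: ψ = P/(ρg) = 644×1000 / (1000 × 9.81) = 65.65 m.
Total head at P-12: h = z + ψ = 53.04 + 65.65 = 118.69 m.
Head difference: h(P-8) − h(P-12) = 114.71 − 118.69 = -3.98 m.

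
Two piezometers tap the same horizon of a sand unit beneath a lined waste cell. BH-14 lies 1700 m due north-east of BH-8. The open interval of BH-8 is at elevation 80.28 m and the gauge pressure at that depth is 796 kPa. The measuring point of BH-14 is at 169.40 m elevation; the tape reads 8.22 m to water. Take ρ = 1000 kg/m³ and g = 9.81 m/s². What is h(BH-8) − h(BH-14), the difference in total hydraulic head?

Pressure head at BH-8: ψ = P/(ρg) = 796×1000 / (1000 × 9.81) = 81.14 m.
Total head at BH-8: h = z + ψ = 80.28 + 81.14 = 161.42 m.
Total head at BH-14: h = 169.40 − 8.22 = 161.18 m.
Head difference: h(BH-8) − h(BH-14) = 161.42 − 161.18 = 0.24 m.

Δh ≈ 0.24 m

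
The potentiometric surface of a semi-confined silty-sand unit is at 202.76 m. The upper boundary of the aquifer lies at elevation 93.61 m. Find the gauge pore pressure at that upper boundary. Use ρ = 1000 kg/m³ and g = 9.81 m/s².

P ≈ 1070 kPa

Pressure head at the aquifer top: ψ = h − z = 202.76 − 93.61 = 109.15 m.
P = ρgψ = 1000 × 9.81 × 109.15 = 1070762 Pa ≈ 1070 kPa.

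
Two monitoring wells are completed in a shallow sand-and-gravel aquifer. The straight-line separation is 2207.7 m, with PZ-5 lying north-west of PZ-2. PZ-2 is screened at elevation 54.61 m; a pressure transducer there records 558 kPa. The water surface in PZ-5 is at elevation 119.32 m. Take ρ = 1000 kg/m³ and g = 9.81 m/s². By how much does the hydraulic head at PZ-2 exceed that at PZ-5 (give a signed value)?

Δh ≈ -7.83 m

Pressure head at PZ-2: ψ = P/(ρg) = 558×1000 / (1000 × 9.81) = 56.88 m.
Total head at PZ-2: h = z + ψ = 54.61 + 56.88 = 111.49 m.
Total head at PZ-5: h = 119.32 m (water level in the piezometer is the total head).
Head difference: h(PZ-2) − h(PZ-5) = 111.49 − 119.32 = -7.83 m.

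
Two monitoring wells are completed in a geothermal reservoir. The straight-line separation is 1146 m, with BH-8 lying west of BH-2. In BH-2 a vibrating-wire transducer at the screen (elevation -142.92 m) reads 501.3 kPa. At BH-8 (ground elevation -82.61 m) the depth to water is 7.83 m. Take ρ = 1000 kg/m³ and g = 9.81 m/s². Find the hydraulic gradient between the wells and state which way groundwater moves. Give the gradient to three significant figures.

i ≈ 0.00120; groundwater flows toward the east

Pressure head at BH-2: ψ = P/(ρg) = 501.3×1000 / (1000 × 9.81) = 51.10 m.
Total head at BH-2: h = z + ψ = -142.92 + 51.10 = -91.82 m.
Total head at BH-8: h = -82.61 − 7.83 = -90.44 m.
Head difference: h(BH-2) − h(BH-8) = -91.82 − (-90.44) = -1.38 m.
Hydraulic gradient: i = |Δh| / L = 1.38 / 1146 = 0.00120.
Flow is from higher to lower head: from BH-8 toward BH-2, i.e. toward the east.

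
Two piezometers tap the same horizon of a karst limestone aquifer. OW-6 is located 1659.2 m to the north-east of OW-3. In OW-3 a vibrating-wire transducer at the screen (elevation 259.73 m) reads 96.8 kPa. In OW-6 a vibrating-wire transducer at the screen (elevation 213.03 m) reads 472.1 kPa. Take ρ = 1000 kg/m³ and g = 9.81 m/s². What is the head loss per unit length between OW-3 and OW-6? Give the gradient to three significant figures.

Pressure head at OW-3: ψ = P/(ρg) = 96.8×1000 / (1000 × 9.81) = 9.87 m.
Total head at OW-3: h = z + ψ = 259.73 + 9.87 = 269.60 m.
Pressure head at OW-6: ψ = P/(ρg) = 472.1×1000 / (1000 × 9.81) = 48.12 m.
Total head at OW-6: h = z + ψ = 213.03 + 48.12 = 261.15 m.
Head difference: h(OW-3) − h(OW-6) = 269.60 − 261.15 = 8.45 m.
Hydraulic gradient: i = |Δh| / L = 8.45 / 1659.2 = 0.00509.

i ≈ 0.00509 m/m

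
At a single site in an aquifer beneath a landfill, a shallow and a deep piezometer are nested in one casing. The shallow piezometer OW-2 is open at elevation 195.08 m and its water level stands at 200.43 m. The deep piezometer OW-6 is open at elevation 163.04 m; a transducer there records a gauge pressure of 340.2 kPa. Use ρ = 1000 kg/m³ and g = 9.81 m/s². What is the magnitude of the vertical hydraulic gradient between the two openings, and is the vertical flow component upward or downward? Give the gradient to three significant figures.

|i_v| ≈ 0.0846; vertical flow is downward

Total head at OW-2: h = 200.43 m (water level in the standpipe).
Pressure head at OW-6: ψ = P/(ρg) = 340.2×1000 / (1000 × 9.81) = 34.68 m.
Total head at OW-6: h = z + ψ = 163.04 + 34.68 = 197.72 m.
Δh = h(OW-2) − h(OW-6) = 200.43 − 197.72 = 2.71 m.
Vertical separation Δz = 195.08 − 163.04 = 32.04 m.
|i_v| = |Δh| / Δz = 2.71 / 32.04 = 0.0846.
Head is higher in the shallow piezometer, so vertical flow is downward (recharge condition).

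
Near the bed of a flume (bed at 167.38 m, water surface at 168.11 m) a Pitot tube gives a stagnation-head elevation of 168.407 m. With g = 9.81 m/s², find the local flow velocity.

v ≈ 2.41 m/s

Near the bed, under hydrostatic conditions, the piezometric head (z + ψ) equals the free-surface elevation, 168.11 m.
Velocity head = total − piezometric = 168.407 − 168.11 = 0.297 m.
v = √(2g·h_v) = √(2 × 9.81 × 0.297) = 2.41 m/s.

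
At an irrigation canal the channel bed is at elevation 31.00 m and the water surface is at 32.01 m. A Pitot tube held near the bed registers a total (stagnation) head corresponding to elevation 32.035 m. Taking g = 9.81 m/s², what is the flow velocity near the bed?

v ≈ 0.700 m/s

Near the bed, under hydrostatic conditions, the piezometric head (z + ψ) equals the free-surface elevation, 32.01 m.
Velocity head = total − piezometric = 32.035 − 32.01 = 0.025 m.
v = √(2g·h_v) = √(2 × 9.81 × 0.025) = 0.700 m/s.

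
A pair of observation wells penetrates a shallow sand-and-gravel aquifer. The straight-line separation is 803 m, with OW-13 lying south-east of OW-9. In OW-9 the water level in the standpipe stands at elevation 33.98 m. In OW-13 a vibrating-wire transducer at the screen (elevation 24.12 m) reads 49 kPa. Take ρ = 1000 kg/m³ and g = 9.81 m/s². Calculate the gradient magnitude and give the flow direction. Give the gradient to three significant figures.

i ≈ 0.00606; groundwater flows toward the south-east

Total head at OW-9: h = 33.98 m (water level in the piezometer is the total head).
Pressure head at OW-13: ψ = P/(ρg) = 49×1000 / (1000 × 9.81) = 4.99 m.
Total head at OW-13: h = z + ψ = 24.12 + 4.99 = 29.11 m.
Head difference: h(OW-9) − h(OW-13) = 33.98 − 29.11 = 4.87 m.
Hydraulic gradient: i = |Δh| / L = 4.87 / 803 = 0.00606.
Flow is from higher to lower head: from OW-9 toward OW-13, i.e. toward the south-east.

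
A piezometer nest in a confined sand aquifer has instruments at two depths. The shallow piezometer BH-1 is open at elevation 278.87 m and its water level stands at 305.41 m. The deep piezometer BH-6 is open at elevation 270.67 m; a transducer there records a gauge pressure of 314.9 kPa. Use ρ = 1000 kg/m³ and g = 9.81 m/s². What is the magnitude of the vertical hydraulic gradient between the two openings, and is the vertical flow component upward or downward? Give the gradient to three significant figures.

|i_v| ≈ 0.322; vertical flow is downward

Total head at BH-1: h = 305.41 m (water level in the standpipe).
Pressure head at BH-6: ψ = P/(ρg) = 314.9×1000 / (1000 × 9.81) = 32.10 m.
Total head at BH-6: h = z + ψ = 270.67 + 32.10 = 302.77 m.
Δh = h(BH-1) − h(BH-6) = 305.41 − 302.77 = 2.64 m.
Vertical separation Δz = 278.87 − 270.67 = 8.20 m.
|i_v| = |Δh| / Δz = 2.64 / 8.20 = 0.322.
Head is higher in the shallow piezometer, so vertical flow is downward (recharge condition).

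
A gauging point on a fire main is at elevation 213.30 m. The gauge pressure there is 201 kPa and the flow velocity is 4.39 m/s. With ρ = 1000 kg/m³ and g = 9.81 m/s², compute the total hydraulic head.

Pressure head ψ = P/(ρg) = 201×1000 / (1000 × 9.81) = 20.49 m.
Velocity head = v²/(2g) = 4.39² / (2 × 9.81) = 0.982 m.
h = z + ψ + v²/(2g) = 213.30 + 20.49 + 0.982 = 234.77 m.

h ≈ 234.77 m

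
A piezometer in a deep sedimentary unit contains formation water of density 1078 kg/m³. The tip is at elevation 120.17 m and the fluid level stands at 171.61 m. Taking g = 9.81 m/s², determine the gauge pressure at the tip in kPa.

Pressure head ψ = h − z = 171.61 − 120.17 = 51.44 m.
P = ρgψ = 1078 × 9.81 × 51.44 = 543987 Pa ≈ 544 kPa.

P ≈ 544 kPa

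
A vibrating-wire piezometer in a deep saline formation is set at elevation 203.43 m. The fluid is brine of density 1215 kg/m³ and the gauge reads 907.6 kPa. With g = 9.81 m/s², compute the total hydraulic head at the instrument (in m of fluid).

ψ = P/(ρg) = 907.6×1000 / (1215 × 9.81) = 76.15 m.
h = z + ψ = 203.43 + 76.15 = 279.58 m.

h ≈ 279.58 m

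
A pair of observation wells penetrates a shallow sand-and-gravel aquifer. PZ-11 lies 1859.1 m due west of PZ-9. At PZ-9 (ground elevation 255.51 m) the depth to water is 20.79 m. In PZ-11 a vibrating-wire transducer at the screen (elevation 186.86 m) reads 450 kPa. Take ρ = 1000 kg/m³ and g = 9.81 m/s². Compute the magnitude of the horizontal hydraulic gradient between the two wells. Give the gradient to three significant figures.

Total head at PZ-9: h = 255.51 − 20.79 = 234.72 m.
Pressure head at PZ-11: ψ = P/(ρg) = 450×1000 / (1000 × 9.81) = 45.87 m.
Total head at PZ-11: h = z + ψ = 186.86 + 45.87 = 232.73 m.
Head difference: h(PZ-9) − h(PZ-11) = 234.72 − 232.73 = 1.99 m.
Hydraulic gradient: i = |Δh| / L = 1.99 / 1859.1 = 0.00107.

i ≈ 0.00107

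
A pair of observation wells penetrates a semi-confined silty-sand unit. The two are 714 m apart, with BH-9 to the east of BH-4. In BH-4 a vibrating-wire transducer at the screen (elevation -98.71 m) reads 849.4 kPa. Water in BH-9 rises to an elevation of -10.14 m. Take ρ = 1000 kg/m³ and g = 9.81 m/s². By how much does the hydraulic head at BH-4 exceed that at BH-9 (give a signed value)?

Δh ≈ -1.98 m

Pressure head at BH-4: ψ = P/(ρg) = 849.4×1000 / (1000 × 9.81) = 86.59 m.
Total head at BH-4: h = z + ψ = -98.71 + 86.59 = -12.12 m.
Total head at BH-9: h = -10.14 m (water level in the piezometer is the total head).
Head difference: h(BH-4) − h(BH-9) = -12.12 − (-10.14) = -1.98 m.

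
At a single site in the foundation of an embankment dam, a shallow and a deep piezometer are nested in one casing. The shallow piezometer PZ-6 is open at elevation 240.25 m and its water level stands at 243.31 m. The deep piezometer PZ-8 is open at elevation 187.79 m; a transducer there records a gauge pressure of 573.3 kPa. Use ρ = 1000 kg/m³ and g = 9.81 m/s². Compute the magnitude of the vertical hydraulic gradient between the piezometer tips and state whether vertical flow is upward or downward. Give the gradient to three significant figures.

Total head at PZ-6: h = 243.31 m (water level in the standpipe).
Pressure head at PZ-8: ψ = P/(ρg) = 573.3×1000 / (1000 × 9.81) = 58.44 m.
Total head at PZ-8: h = z + ψ = 187.79 + 58.44 = 246.23 m.
Δh = h(PZ-6) − h(PZ-8) = 243.31 − 246.23 = -2.92 m.
Vertical separation Δz = 240.25 − 187.79 = 52.46 m.
|i_v| = |Δh| / Δz = 2.92 / 52.46 = 0.0557.
Head is higher in the deep piezometer, so vertical flow is upward (discharge condition).

|i_v| ≈ 0.0557; vertical flow is upward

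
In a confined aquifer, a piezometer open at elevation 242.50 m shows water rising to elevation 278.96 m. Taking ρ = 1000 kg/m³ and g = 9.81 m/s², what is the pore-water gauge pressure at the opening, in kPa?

Pressure head ψ = h − z = 278.96 − 242.50 = 36.46 m.
P = ρgψ = 1000 × 9.81 × 36.46 = 357673 Pa ≈ 358 kPa.

P ≈ 358 kPa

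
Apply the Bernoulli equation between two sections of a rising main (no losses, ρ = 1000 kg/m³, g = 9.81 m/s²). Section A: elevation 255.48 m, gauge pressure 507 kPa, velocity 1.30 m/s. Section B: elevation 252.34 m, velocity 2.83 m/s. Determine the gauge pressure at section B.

Pressure head at A: ψ₁ = P₁/(ρg) = 507×1000 / (1000 × 9.81) = 51.68 m.
Velocity heads: v₁²/2g = 1.30²/19.62 = 0.086 m; v₂²/2g = 2.83²/19.62 = 0.408 m.
Total head H = z₁ + ψ₁ + v₁²/2g = 255.48 + 51.68 + 0.086 = 307.25 m.
ψ₂ = H − z₂ − v₂²/2g = 307.25 − 252.34 − 0.408 = 54.50 m.
P₂ = ρgψ₂ = 1000 × 9.81 × 54.50 ≈ 535 kPa.

P₂ ≈ 535 kPa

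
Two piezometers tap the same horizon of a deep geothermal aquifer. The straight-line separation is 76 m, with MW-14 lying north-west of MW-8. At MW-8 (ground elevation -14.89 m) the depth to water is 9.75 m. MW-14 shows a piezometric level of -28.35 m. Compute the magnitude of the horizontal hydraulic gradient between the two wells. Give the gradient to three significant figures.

Total head at MW-8: h = -14.89 − 9.75 = -24.64 m.
Total head at MW-14: h = -28.35 m (water level in the piezometer is the total head).
Head difference: h(MW-8) − h(MW-14) = -24.64 − (-28.35) = 3.71 m.
Hydraulic gradient: i = |Δh| / L = 3.71 / 76 = 0.0488.

i ≈ 0.0488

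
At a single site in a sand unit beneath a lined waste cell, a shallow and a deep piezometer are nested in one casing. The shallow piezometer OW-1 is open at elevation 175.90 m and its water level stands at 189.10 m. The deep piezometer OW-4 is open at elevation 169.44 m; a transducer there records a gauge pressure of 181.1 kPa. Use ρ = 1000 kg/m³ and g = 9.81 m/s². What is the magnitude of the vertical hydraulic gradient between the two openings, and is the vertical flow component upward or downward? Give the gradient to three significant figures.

Total head at OW-1: h = 189.10 m (water level in the standpipe).
Pressure head at OW-4: ψ = P/(ρg) = 181.1×1000 / (1000 × 9.81) = 18.46 m.
Total head at OW-4: h = z + ψ = 169.44 + 18.46 = 187.90 m.
Δh = h(OW-1) − h(OW-4) = 189.10 − 187.90 = 1.20 m.
Vertical separation Δz = 175.90 − 169.44 = 6.46 m.
|i_v| = |Δh| / Δz = 1.20 / 6.46 = 0.186.
Head is higher in the shallow piezometer, so vertical flow is downward (recharge condition).

|i_v| ≈ 0.186; vertical flow is downward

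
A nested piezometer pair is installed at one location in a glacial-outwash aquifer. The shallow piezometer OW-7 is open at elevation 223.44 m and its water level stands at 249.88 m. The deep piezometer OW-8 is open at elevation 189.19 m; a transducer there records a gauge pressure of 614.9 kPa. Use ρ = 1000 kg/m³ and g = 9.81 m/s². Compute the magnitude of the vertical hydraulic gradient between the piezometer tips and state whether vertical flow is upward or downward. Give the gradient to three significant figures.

Total head at OW-7: h = 249.88 m (water level in the standpipe).
Pressure head at OW-8: ψ = P/(ρg) = 614.9×1000 / (1000 × 9.81) = 62.68 m.
Total head at OW-8: h = z + ψ = 189.19 + 62.68 = 251.87 m.
Δh = h(OW-7) − h(OW-8) = 249.88 − 251.87 = -1.99 m.
Vertical separation Δz = 223.44 − 189.19 = 34.25 m.
|i_v| = |Δh| / Δz = 1.99 / 34.25 = 0.0581.
Head is higher in the deep piezometer, so vertical flow is upward (discharge condition).

|i_v| ≈ 0.0581; vertical flow is upward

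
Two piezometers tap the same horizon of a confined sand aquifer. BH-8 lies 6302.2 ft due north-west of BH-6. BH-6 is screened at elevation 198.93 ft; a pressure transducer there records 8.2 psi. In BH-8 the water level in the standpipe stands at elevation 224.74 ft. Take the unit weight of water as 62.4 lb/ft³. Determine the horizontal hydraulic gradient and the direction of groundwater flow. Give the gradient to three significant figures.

Pressure head at BH-6: ψ = 144·P/γ = 144 × 8.2 / 62.4 = 18.92 ft.
Total head at BH-6: h = z + ψ = 198.93 + 18.92 = 217.85 ft.
Total head at BH-8: h = 224.74 ft (water level in the piezometer is the total head).
Head difference: h(BH-6) − h(BH-8) = 217.85 − 224.74 = -6.89 ft.
Hydraulic gradient: i = |Δh| / L = 6.89 / 6302.2 = 0.00109.
Flow is from higher to lower head: from BH-8 toward BH-6, i.e. toward the south-east.

i ≈ 0.00109; groundwater flows toward the south-east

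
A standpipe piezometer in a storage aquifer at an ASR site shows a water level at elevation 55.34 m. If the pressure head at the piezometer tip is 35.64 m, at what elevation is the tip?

z ≈ 19.70 m

z = h − ψ = 55.34 − 35.64 = 19.70 m.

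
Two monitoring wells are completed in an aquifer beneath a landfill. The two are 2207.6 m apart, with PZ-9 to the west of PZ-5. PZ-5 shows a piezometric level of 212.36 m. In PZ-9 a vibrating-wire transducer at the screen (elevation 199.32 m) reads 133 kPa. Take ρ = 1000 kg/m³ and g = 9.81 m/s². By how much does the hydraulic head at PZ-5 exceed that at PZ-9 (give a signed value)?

Total head at PZ-5: h = 212.36 m (water level in the piezometer is the total head).
Pressure head at PZ-9: ψ = P/(ρg) = 133×1000 / (1000 × 9.81) = 13.56 m.
Total head at PZ-9: h = z + ψ = 199.32 + 13.56 = 212.88 m.
Head difference: h(PZ-5) − h(PZ-9) = 212.36 − 212.88 = -0.52 m.

Δh ≈ -0.52 m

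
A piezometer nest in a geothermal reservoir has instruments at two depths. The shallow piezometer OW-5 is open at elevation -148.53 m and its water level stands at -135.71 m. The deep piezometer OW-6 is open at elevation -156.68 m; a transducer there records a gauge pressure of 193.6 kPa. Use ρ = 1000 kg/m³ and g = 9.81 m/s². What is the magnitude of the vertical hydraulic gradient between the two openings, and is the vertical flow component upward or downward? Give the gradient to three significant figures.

Total head at OW-5: h = -135.71 m (water level in the standpipe).
Pressure head at OW-6: ψ = P/(ρg) = 193.6×1000 / (1000 × 9.81) = 19.73 m.
Total head at OW-6: h = z + ψ = -156.68 + 19.73 = -136.95 m.
Δh = h(OW-5) − h(OW-6) = -135.71 − (-136.95) = 1.24 m.
Vertical separation Δz = -148.53 − (-156.68) = 8.15 m.
|i_v| = |Δh| / Δz = 1.24 / 8.15 = 0.152.
Head is higher in the shallow piezometer, so vertical flow is downward (recharge condition).

|i_v| ≈ 0.152; vertical flow is downward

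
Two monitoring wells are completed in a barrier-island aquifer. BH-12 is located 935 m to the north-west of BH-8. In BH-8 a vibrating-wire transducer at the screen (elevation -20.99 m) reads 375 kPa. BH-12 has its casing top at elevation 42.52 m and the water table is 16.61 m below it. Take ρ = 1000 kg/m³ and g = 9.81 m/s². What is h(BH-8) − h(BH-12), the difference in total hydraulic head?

Pressure head at BH-8: ψ = P/(ρg) = 375×1000 / (1000 × 9.81) = 38.23 m.
Total head at BH-8: h = z + ψ = -20.99 + 38.23 = 17.24 m.
Total head at BH-12: h = 42.52 − 16.61 = 25.91 m.
Head difference: h(BH-8) − h(BH-12) = 17.24 − 25.91 = -8.67 m.

Δh ≈ -8.67 m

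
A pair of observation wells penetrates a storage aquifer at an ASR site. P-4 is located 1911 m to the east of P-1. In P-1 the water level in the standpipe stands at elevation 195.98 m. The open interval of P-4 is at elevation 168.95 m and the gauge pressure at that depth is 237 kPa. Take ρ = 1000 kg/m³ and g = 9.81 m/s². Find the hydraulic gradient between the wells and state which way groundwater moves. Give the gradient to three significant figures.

Total head at P-1: h = 195.98 m (water level in the piezometer is the total head).
Pressure head at P-4: ψ = P/(ρg) = 237×1000 / (1000 × 9.81) = 24.16 m.
Total head at P-4: h = z + ψ = 168.95 + 24.16 = 193.11 m.
Head difference: h(P-1) − h(P-4) = 195.98 − 193.11 = 2.87 m.
Hydraulic gradient: i = |Δh| / L = 2.87 / 1911 = 0.00150.
Flow is from higher to lower head: from P-1 toward P-4, i.e. toward the east.

i ≈ 0.00150; groundwater flows toward the east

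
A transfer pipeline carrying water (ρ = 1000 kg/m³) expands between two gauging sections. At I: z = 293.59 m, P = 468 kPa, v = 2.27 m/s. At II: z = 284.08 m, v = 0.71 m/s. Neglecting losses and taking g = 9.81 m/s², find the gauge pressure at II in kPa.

Pressure head at I: ψ₁ = P₁/(ρg) = 468×1000 / (1000 × 9.81) = 47.71 m.
Velocity heads: v₁²/2g = 2.27²/19.62 = 0.263 m; v₂²/2g = 0.71²/19.62 = 0.026 m.
Total head H = z₁ + ψ₁ + v₁²/2g = 293.59 + 47.71 + 0.263 = 341.56 m.
ψ₂ = H − z₂ − v₂²/2g = 341.56 − 284.08 − 0.026 = 57.45 m.
P₂ = ρgψ₂ = 1000 × 9.81 × 57.45 ≈ 564 kPa.

P₂ ≈ 564 kPa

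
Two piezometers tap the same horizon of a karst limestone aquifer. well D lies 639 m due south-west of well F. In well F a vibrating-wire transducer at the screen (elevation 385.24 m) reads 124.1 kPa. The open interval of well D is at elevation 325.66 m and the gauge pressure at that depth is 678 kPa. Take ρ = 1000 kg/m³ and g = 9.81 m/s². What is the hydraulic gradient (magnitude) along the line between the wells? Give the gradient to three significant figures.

Pressure head at well F: ψ = P/(ρg) = 124.1×1000 / (1000 × 9.81) = 12.65 m.
Total head at well F: h = z + ψ = 385.24 + 12.65 = 397.89 m.
Pressure head at well D: ψ = P/(ρg) = 678×1000 / (1000 × 9.81) = 69.11 m.
Total head at well D: h = z + ψ = 325.66 + 69.11 = 394.77 m.
Head difference: h(well F) − h(well D) = 397.89 − 394.77 = 3.12 m.
Hydraulic gradient: i = |Δh| / L = 3.12 / 639 = 0.00488.

i ≈ 0.00488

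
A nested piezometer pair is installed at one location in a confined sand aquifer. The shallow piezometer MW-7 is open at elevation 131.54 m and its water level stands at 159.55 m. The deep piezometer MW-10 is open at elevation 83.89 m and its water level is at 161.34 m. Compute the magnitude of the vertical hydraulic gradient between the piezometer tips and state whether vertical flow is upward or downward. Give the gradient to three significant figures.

|i_v| ≈ 0.0376; vertical flow is upward

Total head at MW-7: h = 159.55 m (water level in the standpipe).
Total head at MW-10: h = 161.34 m.
Δh = h(MW-7) − h(MW-10) = 159.55 − 161.34 = -1.79 m.
Vertical separation Δz = 131.54 − 83.89 = 47.65 m.
|i_v| = |Δh| / Δz = 1.79 / 47.65 = 0.0376.
Head is higher in the deep piezometer, so vertical flow is upward (discharge condition).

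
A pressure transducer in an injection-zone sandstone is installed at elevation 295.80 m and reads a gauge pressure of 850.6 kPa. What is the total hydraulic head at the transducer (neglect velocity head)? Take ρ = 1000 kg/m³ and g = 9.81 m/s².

ψ = P/(ρg) = 850.6×1000 / (1000 × 9.81) = 86.71 m.
h = z + ψ = 295.80 + 86.71 = 382.51 m.

h ≈ 382.51 m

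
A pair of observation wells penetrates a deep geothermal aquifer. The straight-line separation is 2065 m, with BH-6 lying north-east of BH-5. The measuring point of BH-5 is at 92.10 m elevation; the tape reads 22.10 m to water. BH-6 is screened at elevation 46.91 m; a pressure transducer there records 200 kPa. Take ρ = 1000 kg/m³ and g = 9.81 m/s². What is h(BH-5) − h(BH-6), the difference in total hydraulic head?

Total head at BH-5: h = 92.10 − 22.10 = 70.00 m.
Pressure head at BH-6: ψ = P/(ρg) = 200×1000 / (1000 × 9.81) = 20.39 m.
Total head at BH-6: h = z + ψ = 46.91 + 20.39 = 67.30 m.
Head difference: h(BH-5) − h(BH-6) = 70.00 − 67.30 = 2.70 m.

Δh ≈ 2.70 m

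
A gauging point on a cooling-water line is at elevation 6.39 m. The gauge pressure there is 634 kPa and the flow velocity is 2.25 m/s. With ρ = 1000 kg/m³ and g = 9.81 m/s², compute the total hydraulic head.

h ≈ 71.28 m

Pressure head ψ = P/(ρg) = 634×1000 / (1000 × 9.81) = 64.63 m.
Velocity head = v²/(2g) = 2.25² / (2 × 9.81) = 0.258 m.
h = z + ψ + v²/(2g) = 6.39 + 64.63 + 0.258 = 71.28 m.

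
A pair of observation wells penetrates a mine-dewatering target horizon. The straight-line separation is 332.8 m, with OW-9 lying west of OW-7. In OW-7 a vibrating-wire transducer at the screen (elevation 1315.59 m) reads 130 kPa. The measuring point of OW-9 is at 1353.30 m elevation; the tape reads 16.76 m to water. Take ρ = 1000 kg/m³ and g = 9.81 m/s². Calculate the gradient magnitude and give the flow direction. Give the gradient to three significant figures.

Pressure head at OW-7: ψ = P/(ρg) = 130×1000 / (1000 × 9.81) = 13.25 m.
Total head at OW-7: h = z + ψ = 1315.59 + 13.25 = 1328.84 m.
Total head at OW-9: h = 1353.30 − 16.76 = 1336.54 m.
Head difference: h(OW-7) − h(OW-9) = 1328.84 − 1336.54 = -7.70 m.
Hydraulic gradient: i = |Δh| / L = 7.70 / 332.8 = 0.0231.
Flow is from higher to lower head: from OW-9 toward OW-7, i.e. toward the east.

i ≈ 0.0231; groundwater flows toward the east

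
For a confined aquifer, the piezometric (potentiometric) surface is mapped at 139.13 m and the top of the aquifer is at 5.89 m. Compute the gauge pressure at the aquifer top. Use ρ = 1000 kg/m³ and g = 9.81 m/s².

Pressure head at the aquifer top: ψ = h − z = 139.13 − 5.89 = 133.24 m.
P = ρgψ = 1000 × 9.81 × 133.24 = 1307084 Pa ≈ 1310 kPa.

P ≈ 1310 kPa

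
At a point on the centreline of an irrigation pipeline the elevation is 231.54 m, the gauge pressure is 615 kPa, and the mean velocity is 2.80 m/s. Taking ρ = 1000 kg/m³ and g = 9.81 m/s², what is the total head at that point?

h ≈ 294.63 m

Pressure head ψ = P/(ρg) = 615×1000 / (1000 × 9.81) = 62.69 m.
Velocity head = v²/(2g) = 2.80² / (2 × 9.81) = 0.400 m.
h = z + ψ + v²/(2g) = 231.54 + 62.69 + 0.400 = 294.63 m.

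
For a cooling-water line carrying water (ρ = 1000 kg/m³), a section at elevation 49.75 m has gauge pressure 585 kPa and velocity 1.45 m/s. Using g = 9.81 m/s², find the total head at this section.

Pressure head ψ = P/(ρg) = 585×1000 / (1000 × 9.81) = 59.63 m.
Velocity head = v²/(2g) = 1.45² / (2 × 9.81) = 0.107 m.
h = z + ψ + v²/(2g) = 49.75 + 59.63 + 0.107 = 109.49 m.

h ≈ 109.49 m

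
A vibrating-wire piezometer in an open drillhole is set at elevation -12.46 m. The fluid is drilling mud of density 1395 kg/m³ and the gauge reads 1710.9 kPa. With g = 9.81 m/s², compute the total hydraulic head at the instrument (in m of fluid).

h ≈ 112.56 m

ψ = P/(ρg) = 1710.9×1000 / (1395 × 9.81) = 125.02 m.
h = z + ψ = -12.46 + 125.02 = 112.56 m.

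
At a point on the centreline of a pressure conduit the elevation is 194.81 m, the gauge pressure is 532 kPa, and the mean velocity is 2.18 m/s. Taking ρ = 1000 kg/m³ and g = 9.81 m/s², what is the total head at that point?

h ≈ 249.28 m

Pressure head ψ = P/(ρg) = 532×1000 / (1000 × 9.81) = 54.23 m.
Velocity head = v²/(2g) = 2.18² / (2 × 9.81) = 0.242 m.
h = z + ψ + v²/(2g) = 194.81 + 54.23 + 0.242 = 249.28 m.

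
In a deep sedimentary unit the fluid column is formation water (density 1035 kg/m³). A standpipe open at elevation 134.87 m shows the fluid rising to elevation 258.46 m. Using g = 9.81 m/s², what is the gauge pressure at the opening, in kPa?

P ≈ 1250 kPa

Pressure head ψ = h − z = 258.46 − 134.87 = 123.59 m.
P = ρgψ = 1035 × 9.81 × 123.59 = 1254853 Pa ≈ 1250 kPa.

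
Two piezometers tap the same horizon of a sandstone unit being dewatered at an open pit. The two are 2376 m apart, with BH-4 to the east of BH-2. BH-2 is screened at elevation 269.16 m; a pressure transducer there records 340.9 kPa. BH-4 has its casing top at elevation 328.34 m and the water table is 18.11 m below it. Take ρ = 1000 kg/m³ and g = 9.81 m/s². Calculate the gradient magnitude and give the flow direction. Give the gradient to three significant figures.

i ≈ 0.00266; groundwater flows toward the west

Pressure head at BH-2: ψ = P/(ρg) = 340.9×1000 / (1000 × 9.81) = 34.75 m.
Total head at BH-2: h = z + ψ = 269.16 + 34.75 = 303.91 m.
Total head at BH-4: h = 328.34 − 18.11 = 310.23 m.
Head difference: h(BH-2) − h(BH-4) = 303.91 − 310.23 = -6.32 m.
Hydraulic gradient: i = |Δh| / L = 6.32 / 2376 = 0.00266.
Flow is from higher to lower head: from BH-4 toward BH-2, i.e. toward the west.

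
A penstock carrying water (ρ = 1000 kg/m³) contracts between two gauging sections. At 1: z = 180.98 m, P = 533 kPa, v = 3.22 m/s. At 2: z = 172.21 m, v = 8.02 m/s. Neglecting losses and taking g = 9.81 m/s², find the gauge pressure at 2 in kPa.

P₂ ≈ 592 kPa

Pressure head at 1: ψ₁ = P₁/(ρg) = 533×1000 / (1000 × 9.81) = 54.33 m.
Velocity heads: v₁²/2g = 3.22²/19.62 = 0.528 m; v₂²/2g = 8.02²/19.62 = 3.278 m.
Total head H = z₁ + ψ₁ + v₁²/2g = 180.98 + 54.33 + 0.528 = 235.84 m.
ψ₂ = H − z₂ − v₂²/2g = 235.84 − 172.21 − 3.278 = 60.35 m.
P₂ = ρgψ₂ = 1000 × 9.81 × 60.35 ≈ 592 kPa.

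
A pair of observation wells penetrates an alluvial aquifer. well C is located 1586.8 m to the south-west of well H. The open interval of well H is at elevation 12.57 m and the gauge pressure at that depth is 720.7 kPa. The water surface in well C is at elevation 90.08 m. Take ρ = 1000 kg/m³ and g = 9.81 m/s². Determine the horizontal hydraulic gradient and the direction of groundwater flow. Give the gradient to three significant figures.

Pressure head at well H: ψ = P/(ρg) = 720.7×1000 / (1000 × 9.81) = 73.47 m.
Total head at well H: h = z + ψ = 12.57 + 73.47 = 86.04 m.
Total head at well C: h = 90.08 m (water level in the piezometer is the total head).
Head difference: h(well H) − h(well C) = 86.04 − 90.08 = -4.04 m.
Hydraulic gradient: i = |Δh| / L = 4.04 / 1586.8 = 0.00255.
Flow is from higher to lower head: from well C toward well H, i.e. toward the north-east.

i ≈ 0.00255; groundwater flows toward the north-east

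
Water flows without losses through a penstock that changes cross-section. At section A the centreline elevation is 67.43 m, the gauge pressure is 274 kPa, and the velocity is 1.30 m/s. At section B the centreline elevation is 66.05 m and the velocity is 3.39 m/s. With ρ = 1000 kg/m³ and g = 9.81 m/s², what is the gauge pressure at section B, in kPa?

P₂ ≈ 283 kPa

Pressure head at A: ψ₁ = P₁/(ρg) = 274×1000 / (1000 × 9.81) = 27.93 m.
Velocity heads: v₁²/2g = 1.30²/19.62 = 0.086 m; v₂²/2g = 3.39²/19.62 = 0.586 m.
Total head H = z₁ + ψ₁ + v₁²/2g = 67.43 + 27.93 + 0.086 = 95.45 m.
ψ₂ = H − z₂ − v₂²/2g = 95.45 − 66.05 − 0.586 = 28.81 m.
P₂ = ρgψ₂ = 1000 × 9.81 × 28.81 ≈ 283 kPa.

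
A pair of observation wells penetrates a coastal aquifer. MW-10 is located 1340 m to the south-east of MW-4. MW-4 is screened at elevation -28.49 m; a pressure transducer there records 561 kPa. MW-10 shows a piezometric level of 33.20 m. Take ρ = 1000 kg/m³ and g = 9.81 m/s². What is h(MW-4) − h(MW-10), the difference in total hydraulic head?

Δh ≈ -4.50 m

Pressure head at MW-4: ψ = P/(ρg) = 561×1000 / (1000 × 9.81) = 57.19 m.
Total head at MW-4: h = z + ψ = -28.49 + 57.19 = 28.70 m.
Total head at MW-10: h = 33.20 m (water level in the piezometer is the total head).
Head difference: h(MW-4) − h(MW-10) = 28.70 − 33.20 = -4.50 m.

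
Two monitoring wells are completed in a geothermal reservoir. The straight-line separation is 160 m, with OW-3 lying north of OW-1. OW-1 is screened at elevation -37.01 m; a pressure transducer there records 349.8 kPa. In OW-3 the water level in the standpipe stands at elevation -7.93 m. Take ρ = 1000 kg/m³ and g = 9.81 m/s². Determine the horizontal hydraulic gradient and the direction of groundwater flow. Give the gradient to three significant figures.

i ≈ 0.0411; groundwater flows toward the north

Pressure head at OW-1: ψ = P/(ρg) = 349.8×1000 / (1000 × 9.81) = 35.66 m.
Total head at OW-1: h = z + ψ = -37.01 + 35.66 = -1.35 m.
Total head at OW-3: h = -7.93 m (water level in the piezometer is the total head).
Head difference: h(OW-1) − h(OW-3) = -1.35 − (-7.93) = 6.58 m.
Hydraulic gradient: i = |Δh| / L = 6.58 / 160 = 0.0411.
Flow is from higher to lower head: from OW-1 toward OW-3, i.e. toward the north.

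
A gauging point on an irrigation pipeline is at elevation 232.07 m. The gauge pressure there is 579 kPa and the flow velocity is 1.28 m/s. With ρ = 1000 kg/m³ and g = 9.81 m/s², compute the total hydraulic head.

h ≈ 291.17 m

Pressure head ψ = P/(ρg) = 579×1000 / (1000 × 9.81) = 59.02 m.
Velocity head = v²/(2g) = 1.28² / (2 × 9.81) = 0.084 m.
h = z + ψ + v²/(2g) = 232.07 + 59.02 + 0.084 = 291.17 m.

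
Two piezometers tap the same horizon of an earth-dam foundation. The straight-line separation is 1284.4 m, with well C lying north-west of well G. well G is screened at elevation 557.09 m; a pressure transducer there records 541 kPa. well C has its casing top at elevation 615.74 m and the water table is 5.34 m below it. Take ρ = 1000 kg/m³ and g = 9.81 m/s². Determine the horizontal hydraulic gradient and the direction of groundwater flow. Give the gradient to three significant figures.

i ≈ 0.00143; groundwater flows toward the north-west

Pressure head at well G: ψ = P/(ρg) = 541×1000 / (1000 × 9.81) = 55.15 m.
Total head at well G: h = z + ψ = 557.09 + 55.15 = 612.24 m.
Total head at well C: h = 615.74 − 5.34 = 610.40 m.
Head difference: h(well G) − h(well C) = 612.24 − 610.40 = 1.84 m.
Hydraulic gradient: i = |Δh| / L = 1.84 / 1284.4 = 0.00143.
Flow is from higher to lower head: from well G toward well C, i.e. toward the north-west.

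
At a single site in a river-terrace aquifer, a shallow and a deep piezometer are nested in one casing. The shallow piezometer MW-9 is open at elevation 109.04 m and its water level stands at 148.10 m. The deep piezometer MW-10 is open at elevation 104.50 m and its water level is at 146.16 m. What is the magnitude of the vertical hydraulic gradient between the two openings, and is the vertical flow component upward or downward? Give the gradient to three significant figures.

|i_v| ≈ 0.427; vertical flow is downward

Total head at MW-9: h = 148.10 m (water level in the standpipe).
Total head at MW-10: h = 146.16 m.
Δh = h(MW-9) − h(MW-10) = 148.10 − 146.16 = 1.94 m.
Vertical separation Δz = 109.04 − 104.50 = 4.54 m.
|i_v| = |Δh| / Δz = 1.94 / 4.54 = 0.427.
Head is higher in the shallow piezometer, so vertical flow is downward (recharge condition).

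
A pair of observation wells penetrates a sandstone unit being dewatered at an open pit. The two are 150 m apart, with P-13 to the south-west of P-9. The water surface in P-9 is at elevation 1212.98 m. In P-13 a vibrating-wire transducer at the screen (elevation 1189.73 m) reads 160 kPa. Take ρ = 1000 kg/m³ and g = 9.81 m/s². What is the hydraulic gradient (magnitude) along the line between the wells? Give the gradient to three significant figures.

i ≈ 0.0463

Total head at P-9: h = 1212.98 m (water level in the piezometer is the total head).
Pressure head at P-13: ψ = P/(ρg) = 160×1000 / (1000 × 9.81) = 16.31 m.
Total head at P-13: h = z + ψ = 1189.73 + 16.31 = 1206.04 m.
Head difference: h(P-9) − h(P-13) = 1212.98 − 1206.04 = 6.94 m.
Hydraulic gradient: i = |Δh| / L = 6.94 / 150 = 0.0463.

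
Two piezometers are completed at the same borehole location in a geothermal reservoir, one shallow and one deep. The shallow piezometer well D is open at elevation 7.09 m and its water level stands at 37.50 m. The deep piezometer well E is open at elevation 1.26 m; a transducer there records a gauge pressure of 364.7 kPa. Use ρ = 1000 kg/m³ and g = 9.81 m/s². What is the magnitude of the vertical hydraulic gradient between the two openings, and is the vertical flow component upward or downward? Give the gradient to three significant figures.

Total head at well D: h = 37.50 m (water level in the standpipe).
Pressure head at well E: ψ = P/(ρg) = 364.7×1000 / (1000 × 9.81) = 37.18 m.
Total head at well E: h = z + ψ = 1.26 + 37.18 = 38.44 m.
Δh = h(well D) − h(well E) = 37.50 − 38.44 = -0.94 m.
Vertical separation Δz = 7.09 − 1.26 = 5.83 m.
|i_v| = |Δh| / Δz = 0.94 / 5.83 = 0.161.
Head is higher in the deep piezometer, so vertical flow is upward (discharge condition).

|i_v| ≈ 0.161; vertical flow is upward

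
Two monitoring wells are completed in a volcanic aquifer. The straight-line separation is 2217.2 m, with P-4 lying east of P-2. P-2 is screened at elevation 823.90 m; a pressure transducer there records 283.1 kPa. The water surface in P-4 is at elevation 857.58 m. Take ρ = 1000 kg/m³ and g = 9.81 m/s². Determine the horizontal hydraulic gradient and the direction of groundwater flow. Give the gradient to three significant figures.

Pressure head at P-2: ψ = P/(ρg) = 283.1×1000 / (1000 × 9.81) = 28.86 m.
Total head at P-2: h = z + ψ = 823.90 + 28.86 = 852.76 m.
Total head at P-4: h = 857.58 m (water level in the piezometer is the total head).
Head difference: h(P-2) − h(P-4) = 852.76 − 857.58 = -4.82 m.
Hydraulic gradient: i = |Δh| / L = 4.82 / 2217.2 = 0.00217.
Flow is from higher to lower head: from P-4 toward P-2, i.e. toward the west.

i ≈ 0.00217; groundwater flows toward the west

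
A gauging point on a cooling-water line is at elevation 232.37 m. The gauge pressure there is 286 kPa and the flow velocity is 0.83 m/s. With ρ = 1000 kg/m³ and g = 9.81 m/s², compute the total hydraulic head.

h ≈ 261.56 m

Pressure head ψ = P/(ρg) = 286×1000 / (1000 × 9.81) = 29.15 m.
Velocity head = v²/(2g) = 0.83² / (2 × 9.81) = 0.035 m.
h = z + ψ + v²/(2g) = 232.37 + 29.15 + 0.035 = 261.56 m.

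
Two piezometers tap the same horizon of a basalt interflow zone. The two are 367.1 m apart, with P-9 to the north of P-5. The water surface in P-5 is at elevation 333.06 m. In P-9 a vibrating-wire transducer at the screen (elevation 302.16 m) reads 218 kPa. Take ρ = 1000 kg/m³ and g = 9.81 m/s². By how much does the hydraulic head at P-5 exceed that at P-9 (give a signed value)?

Δh ≈ 8.68 m

Total head at P-5: h = 333.06 m (water level in the piezometer is the total head).
Pressure head at P-9: ψ = P/(ρg) = 218×1000 / (1000 × 9.81) = 22.22 m.
Total head at P-9: h = z + ψ = 302.16 + 22.22 = 324.38 m.
Head difference: h(P-5) − h(P-9) = 333.06 − 324.38 = 8.68 m.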